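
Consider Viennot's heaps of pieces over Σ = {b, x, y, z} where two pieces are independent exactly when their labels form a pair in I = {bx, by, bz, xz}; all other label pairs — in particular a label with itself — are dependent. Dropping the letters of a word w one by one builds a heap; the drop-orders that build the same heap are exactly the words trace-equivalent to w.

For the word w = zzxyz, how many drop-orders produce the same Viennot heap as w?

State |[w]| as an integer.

3

0(z) covers ∅
1(z) covers 0:z
2(x) covers ∅
3(y) covers 1:z, 2:x
4(z) covers 3:y
floor of heap: 0:z, 2:x
completions by unplaced set U, small U first (add the entries for U minus each lowest piece of U):
  |U|=1: {4}:1
  |U|=2: {3,4}:1
  |U|=3: {1,3,4}:1  {2,3,4}:1
  start at 0(z): 2
  start at 2(x): 1
sum over floor = 3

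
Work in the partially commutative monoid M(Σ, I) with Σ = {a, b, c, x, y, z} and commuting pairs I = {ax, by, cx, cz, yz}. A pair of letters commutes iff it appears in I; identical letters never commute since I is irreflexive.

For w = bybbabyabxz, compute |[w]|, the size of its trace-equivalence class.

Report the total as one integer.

8

drop 0:b onto floor
drop 1:y onto floor
drop 2:b onto {0:b}
drop 3:b onto {2:b}
drop 4:a onto {1:y, 3:b}
drop 5:b onto {4:a}
drop 6:y onto {4:a}
drop 7:a onto {5:b, 6:y}
drop 8:b onto {7:a}
drop 9:x onto {8:b}
drop 10:z onto {9:x}
ground layer = {0:b, 1:y}
drop-orders for the pieces not yet dropped (sum over which currently-grounded one goes next):
  1 to go: {10} 1
  2 to go: {9,10} 1
  3 to go: {8,9,10} 1
  4 to go: {7,8,9,10} 1
  5 to go: {5,7,8,9,10} 1  {6,7,8,9,10} 1
  6 to go: {5,6,7,8,9,10} 2
  7 to go: {4,5,6,7,8,9,10} 2
  8 to go: {1,4,5,6,7,8,9,10} 2  {3,4,5,6,7,8,9,10} 2
  9 to go: {1,3,4,5,6,7,8,9,10} 4  {2,3,4,5,6,7,8,9,10} 2
  if 0:b drops first: 6 orders
  if 1:y drops first: 2 orders
heap linearizations: 8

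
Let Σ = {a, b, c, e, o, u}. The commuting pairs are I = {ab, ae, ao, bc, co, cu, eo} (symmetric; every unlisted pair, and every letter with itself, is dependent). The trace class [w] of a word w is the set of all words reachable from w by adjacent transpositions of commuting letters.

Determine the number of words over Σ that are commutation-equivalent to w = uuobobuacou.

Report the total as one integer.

5

0(u) covers ∅
1(u) covers 0:u
2(o) covers 1:u
3(b) covers 2:o
4(o) covers 3:b
5(b) covers 4:o
6(u) covers 5:b
7(a) covers 6:u
8(c) covers 7:a
9(o) covers 6:u
10(u) covers 7:a, 9:o
floor of heap: 0:u
completions by unplaced set U, small U first (add the entries for U minus each lowest piece of U):
  |U|=1: {8}:1  {10}:1
  |U|=2: {8,10}:2  {9,10}:1
  |U|=3: {7,8,10}:2  {8,9,10}:3
  |U|=4: {7,8,9,10}:5
  |U|=5: {6,7,8,9,10}:5
  |U|=6: {5,6,7,8,9,10}:5
  |U|=7: {4,5,6,7,8,9,10}:5
  |U|=8: {3,4,5,6,7,8,9,10}:5
  |U|=9: {2,3,4,5,6,7,8,9,10}:5
  start at 0(u): 5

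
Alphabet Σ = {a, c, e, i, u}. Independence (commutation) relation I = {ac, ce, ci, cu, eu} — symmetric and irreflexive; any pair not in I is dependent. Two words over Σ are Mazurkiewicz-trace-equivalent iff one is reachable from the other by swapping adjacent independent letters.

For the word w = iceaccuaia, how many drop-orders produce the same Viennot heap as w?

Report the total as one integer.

drop 0:i onto floor
drop 1:c onto floor
drop 2:e onto {0:i}
drop 3:a onto {2:e}
drop 4:c onto {1:c}
drop 5:c onto {4:c}
drop 6:u onto {3:a}
drop 7:a onto {6:u}
drop 8:i onto {7:a}
drop 9:a onto {8:i}
ground layer = {0:i, 1:c}
drop-orders for the pieces not yet dropped (sum over which currently-grounded one goes next):
  1 to go: {5} 1  {9} 1
  2 to go: {4,5} 1  {5,9} 2  {8,9} 1
  3 to go: {1,4,5} 1  {4,5,9} 3  {5,8,9} 3  {7,8,9} 1
  4 to go: {1,4,5,9} 4  {4,5,8,9} 6  {5,7,8,9} 4  {6,7,8,9} 1
  5 to go: {1,4,5,8,9} 10  {3,6,7,8,9} 1  {4,5,7,8,9} 10  {5,6,7,8,9} 5
  6 to go: {1,4,5,7,8,9} 20  {2,3,6,7,8,9} 1  {3,5,6,7,8,9} 6  {4,5,6,7,8,9} 15
  7 to go: {0,2,3,6,7,8,9} 1  {1,4,5,6,7,8,9} 35  {2,3,5,6,7,8,9} 7  {3,4,5,6,7,8,9} 21
  8 to go: {0,2,3,5,6,7,8,9} 8  {1,3,4,5,6,7,8,9} 56  {2,3,4,5,6,7,8,9} 28
  if 0:i drops first: 84 orders
  if 1:c drops first: 36 orders
heap linearizations: 120

120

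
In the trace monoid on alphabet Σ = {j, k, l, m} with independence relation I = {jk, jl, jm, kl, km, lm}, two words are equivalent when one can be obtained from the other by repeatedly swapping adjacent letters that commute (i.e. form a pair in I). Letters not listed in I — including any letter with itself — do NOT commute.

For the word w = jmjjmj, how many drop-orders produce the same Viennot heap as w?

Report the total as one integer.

#0=j has no predecessor
#1=m has no predecessor
#2=j depends on [0:j]
#3=j depends on [2:j]
#4=m depends on [1:m]
#5=j depends on [3:j]
sources: [0:j, 1:m]
N(rest) = Σ N(rest − s) over sources s of rest; N(one piece) = 1:
  size 1 → [4]=1  [5]=1
  size 2 → [1,4]=1  [3,5]=1  [4,5]=2
  size 3 → [1,4,5]=3  [2,3,5]=1  [3,4,5]=3
  size 4 → [0,2,3,5]=1  [1,3,4,5]=6  [2,3,4,5]=4
  first=0(j) contributes 10
  first=1(m) contributes 5
|[w]| = 15

15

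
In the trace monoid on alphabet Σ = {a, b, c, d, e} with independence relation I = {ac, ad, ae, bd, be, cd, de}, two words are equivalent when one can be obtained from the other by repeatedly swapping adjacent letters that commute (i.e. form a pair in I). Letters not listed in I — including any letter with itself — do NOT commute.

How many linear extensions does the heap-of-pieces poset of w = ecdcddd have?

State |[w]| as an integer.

#0=e has no predecessor
#1=c depends on [0:e]
#2=d has no predecessor
#3=c depends on [1:c]
#4=d depends on [2:d]
#5=d depends on [4:d]
#6=d depends on [5:d]
sources: [0:e, 2:d]
N(rest) = Σ N(rest − s) over sources s of rest; N(one piece) = 1:
  size 1 → [3]=1  [6]=1
  size 2 → [1,3]=1  [3,6]=2  [5,6]=1
  size 3 → [0,1,3]=1  [1,3,6]=3  [3,5,6]=3  [4,5,6]=1
  size 4 → [0,1,3,6]=4  [1,3,5,6]=6  [2,4,5,6]=1  [3,4,5,6]=4
  size 5 → [0,1,3,5,6]=10  [1,3,4,5,6]=10  [2,3,4,5,6]=5
  first=0(e) contributes 15
  first=2(d) contributes 20
|[w]| = 35

35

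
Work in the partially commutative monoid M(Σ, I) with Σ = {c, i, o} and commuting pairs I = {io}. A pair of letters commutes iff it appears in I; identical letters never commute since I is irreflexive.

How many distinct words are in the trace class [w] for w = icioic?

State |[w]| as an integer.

piece 0:i — minimal
piece 1:c rests on {0:i}
piece 2:i rests on {1:c}
piece 3:o rests on {1:c}
piece 4:i rests on {2:i}
piece 5:c rests on {3:o, 4:i}
minimal pieces: {0:i}
ways to finish when only these pieces remain (= sum over removing one remaining piece with nothing left below it):
  1 left: {5}→1
  2 left: {3,5}→1  {4,5}→1
  3 left: {2,4,5}→1  {3,4,5}→2
  4 left: {2,3,4,5}→3
  placing 0:i first → 3 extensions

3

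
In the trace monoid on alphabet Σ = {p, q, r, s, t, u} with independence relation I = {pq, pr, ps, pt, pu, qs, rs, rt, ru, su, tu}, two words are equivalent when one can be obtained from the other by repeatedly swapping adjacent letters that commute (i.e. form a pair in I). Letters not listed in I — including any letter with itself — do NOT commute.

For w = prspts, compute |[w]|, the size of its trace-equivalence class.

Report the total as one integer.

60

0(p) covers ∅
1(r) covers ∅
2(s) covers ∅
3(p) covers 0:p
4(t) covers 2:s
5(s) covers 4:t
floor of heap: 0:p, 1:r, 2:s
completions by unplaced set U, small U first (add the entries for U minus each lowest piece of U):
  |U|=1: {1}:1  {3}:1  {5}:1
  |U|=2: {0,3}:1  {1,3}:2  {1,5}:2  {3,5}:2  {4,5}:1
  |U|=3: {0,1,3}:3  {0,3,5}:3  {1,3,5}:6  {1,4,5}:3  {2,4,5}:1  {3,4,5}:3
  |U|=4: {0,1,3,5}:12  {0,3,4,5}:6  {1,2,4,5}:4  {1,3,4,5}:12  {2,3,4,5}:4
  start at 0(p): 20
  start at 1(r): 10
  start at 2(s): 30
sum over floor = 60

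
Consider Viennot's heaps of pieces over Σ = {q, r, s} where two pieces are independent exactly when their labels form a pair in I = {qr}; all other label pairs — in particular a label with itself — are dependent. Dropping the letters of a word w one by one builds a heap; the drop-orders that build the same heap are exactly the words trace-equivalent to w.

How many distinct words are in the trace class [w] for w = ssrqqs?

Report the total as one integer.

drop 0:s onto floor
drop 1:s onto {0:s}
drop 2:r onto {1:s}
drop 3:q onto {1:s}
drop 4:q onto {3:q}
drop 5:s onto {2:r, 4:q}
ground layer = {0:s}
drop-orders for the pieces not yet dropped (sum over which currently-grounded one goes next):
  1 to go: {5} 1
  2 to go: {2,5} 1  {4,5} 1
  3 to go: {2,4,5} 2  {3,4,5} 1
  4 to go: {2,3,4,5} 3
  if 0:s drops first: 3 orders

3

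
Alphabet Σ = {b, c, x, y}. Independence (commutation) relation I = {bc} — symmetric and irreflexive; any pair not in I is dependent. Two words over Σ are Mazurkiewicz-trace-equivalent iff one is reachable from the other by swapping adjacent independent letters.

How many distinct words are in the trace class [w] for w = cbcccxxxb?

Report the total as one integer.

5

0(c) covers ∅
1(b) covers ∅
2(c) covers 0:c
3(c) covers 2:c
4(c) covers 3:c
5(x) covers 1:b, 4:c
6(x) covers 5:x
7(x) covers 6:x
8(b) covers 7:x
floor of heap: 0:c, 1:b
completions by unplaced set U, small U first (add the entries for U minus each lowest piece of U):
  |U|=1: {8}:1
  |U|=2: {7,8}:1
  |U|=3: {6,7,8}:1
  |U|=4: {5,6,7,8}:1
  |U|=5: {1,5,6,7,8}:1  {4,5,6,7,8}:1
  |U|=6: {1,4,5,6,7,8}:2  {3,4,5,6,7,8}:1
  |U|=7: {1,3,4,5,6,7,8}:3  {2,3,4,5,6,7,8}:1
  start at 0(c): 4
  start at 1(b): 1
sum over floor = 5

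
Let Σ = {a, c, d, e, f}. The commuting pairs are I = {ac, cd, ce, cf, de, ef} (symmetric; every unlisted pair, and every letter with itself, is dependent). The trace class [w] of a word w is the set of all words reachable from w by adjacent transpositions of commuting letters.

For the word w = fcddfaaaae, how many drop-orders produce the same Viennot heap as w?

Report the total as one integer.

10

0(f) covers ∅
1(c) covers ∅
2(d) covers 0:f
3(d) covers 2:d
4(f) covers 3:d
5(a) covers 4:f
6(a) covers 5:a
7(a) covers 6:a
8(a) covers 7:a
9(e) covers 8:a
floor of heap: 0:f, 1:c
completions by unplaced set U, small U first (add the entries for U minus each lowest piece of U):
  |U|=1: {1}:1  {9}:1
  |U|=2: {1,9}:2  {8,9}:1
  |U|=3: {1,8,9}:3  {7,8,9}:1
  |U|=4: {1,7,8,9}:4  {6,7,8,9}:1
  |U|=5: {1,6,7,8,9}:5  {5,6,7,8,9}:1
  |U|=6: {1,5,6,7,8,9}:6  {4,5,6,7,8,9}:1
  |U|=7: {1,4,5,6,7,8,9}:7  {3,4,5,6,7,8,9}:1
  |U|=8: {1,3,4,5,6,7,8,9}:8  {2,3,4,5,6,7,8,9}:1
  start at 0(f): 9
  start at 1(c): 1
sum over floor = 10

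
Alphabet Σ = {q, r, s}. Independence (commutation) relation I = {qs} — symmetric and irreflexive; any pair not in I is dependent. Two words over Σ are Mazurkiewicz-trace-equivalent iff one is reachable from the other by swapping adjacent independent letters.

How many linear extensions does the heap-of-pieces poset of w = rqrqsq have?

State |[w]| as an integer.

3

drop 0:r onto floor
drop 1:q onto {0:r}
drop 2:r onto {1:q}
drop 3:q onto {2:r}
drop 4:s onto {2:r}
drop 5:q onto {3:q}
ground layer = {0:r}
drop-orders for the pieces not yet dropped (sum over which currently-grounded one goes next):
  1 to go: {4} 1  {5} 1
  2 to go: {3,5} 1  {4,5} 2
  3 to go: {3,4,5} 3
  4 to go: {2,3,4,5} 3
  if 0:r drops first: 3 orders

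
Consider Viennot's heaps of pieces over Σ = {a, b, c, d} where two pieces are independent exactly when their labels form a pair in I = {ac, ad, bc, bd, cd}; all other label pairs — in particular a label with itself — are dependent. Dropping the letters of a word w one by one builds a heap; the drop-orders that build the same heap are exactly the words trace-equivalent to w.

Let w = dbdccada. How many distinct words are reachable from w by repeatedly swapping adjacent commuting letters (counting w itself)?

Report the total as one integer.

piece 0:d — minimal
piece 1:b — minimal
piece 2:d rests on {0:d}
piece 3:c — minimal
piece 4:c rests on {3:c}
piece 5:a rests on {1:b}
piece 6:d rests on {2:d}
piece 7:a rests on {5:a}
minimal pieces: {0:d, 1:b, 3:c}
ways to finish when only these pieces remain (= sum over removing one remaining piece with nothing left below it):
  1 left: {4}→1  {6}→1  {7}→1
  2 left: {2,6}→1  {3,4}→1  {4,6}→2  {4,7}→2  {5,7}→1  {6,7}→2
  3 left: {0,2,6}→1  {1,5,7}→1  {2,4,6}→3  {2,6,7}→3  {3,4,6}→3  {3,4,7}→3  {4,5,7}→3  {4,6,7}→6  {5,6,7}→3
  4 left: {0,2,4,6}→4  {0,2,6,7}→4  {1,4,5,7}→4  {1,5,6,7}→4  {2,3,4,6}→6  {2,4,6,7}→12  {2,5,6,7}→6  {3,4,5,7}→6  {3,4,6,7}→12  {4,5,6,7}→12
  5 left: {0,2,3,4,6}→10  {0,2,4,6,7}→20  {0,2,5,6,7}→10  {1,2,5,6,7}→10  {1,3,4,5,7}→10  {1,4,5,6,7}→20  {2,3,4,6,7}→30  {2,4,5,6,7}→30  {3,4,5,6,7}→30
  6 left: {0,1,2,5,6,7}→20  {0,2,3,4,6,7}→60  {0,2,4,5,6,7}→60  {1,2,4,5,6,7}→60  {1,3,4,5,6,7}→60  {2,3,4,5,6,7}→90
  placing 0:d first → 210 extensions
  placing 1:b first → 210 extensions
  placing 3:c first → 140 extensions
total linear extensions = 560

560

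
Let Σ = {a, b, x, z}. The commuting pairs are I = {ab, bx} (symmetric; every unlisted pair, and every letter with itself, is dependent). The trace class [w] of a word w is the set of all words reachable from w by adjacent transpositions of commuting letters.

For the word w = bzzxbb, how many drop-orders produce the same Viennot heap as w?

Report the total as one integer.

3

piece 0:b — minimal
piece 1:z rests on {0:b}
piece 2:z rests on {1:z}
piece 3:x rests on {2:z}
piece 4:b rests on {2:z}
piece 5:b rests on {4:b}
minimal pieces: {0:b}
ways to finish when only these pieces remain (= sum over removing one remaining piece with nothing left below it):
  1 left: {3}→1  {5}→1
  2 left: {3,5}→2  {4,5}→1
  3 left: {3,4,5}→3
  4 left: {2,3,4,5}→3
  placing 0:b first → 3 extensions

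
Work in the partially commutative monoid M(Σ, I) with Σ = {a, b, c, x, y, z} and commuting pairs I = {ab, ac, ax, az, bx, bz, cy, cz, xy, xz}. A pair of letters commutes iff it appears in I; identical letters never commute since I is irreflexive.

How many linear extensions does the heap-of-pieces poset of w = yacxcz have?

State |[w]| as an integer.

40

0(y) covers ∅
1(a) covers 0:y
2(c) covers ∅
3(x) covers 2:c
4(c) covers 3:x
5(z) covers 0:y
floor of heap: 0:y, 2:c
completions by unplaced set U, small U first (add the entries for U minus each lowest piece of U):
  |U|=1: {1}:1  {4}:1  {5}:1
  |U|=2: {1,4}:2  {1,5}:2  {3,4}:1  {4,5}:2
  |U|=3: {0,1,5}:2  {1,3,4}:3  {1,4,5}:6  {2,3,4}:1  {3,4,5}:3
  |U|=4: {0,1,4,5}:8  {1,2,3,4}:4  {1,3,4,5}:12  {2,3,4,5}:4
  start at 0(y): 20
  start at 2(c): 20
sum over floor = 40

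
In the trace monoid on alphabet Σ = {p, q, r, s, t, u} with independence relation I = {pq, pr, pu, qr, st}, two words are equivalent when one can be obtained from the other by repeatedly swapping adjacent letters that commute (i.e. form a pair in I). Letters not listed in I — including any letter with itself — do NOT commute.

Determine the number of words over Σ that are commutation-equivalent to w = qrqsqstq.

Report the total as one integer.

6

0(q) covers ∅
1(r) covers ∅
2(q) covers 0:q
3(s) covers 1:r, 2:q
4(q) covers 3:s
5(s) covers 4:q
6(t) covers 4:q
7(q) covers 5:s, 6:t
floor of heap: 0:q, 1:r
completions by unplaced set U, small U first (add the entries for U minus each lowest piece of U):
  |U|=1: {7}:1
  |U|=2: {5,7}:1  {6,7}:1
  |U|=3: {5,6,7}:2
  |U|=4: {4,5,6,7}:2
  |U|=5: {3,4,5,6,7}:2
  |U|=6: {1,3,4,5,6,7}:2  {2,3,4,5,6,7}:2
  start at 0(q): 4
  start at 1(r): 2
sum over floor = 6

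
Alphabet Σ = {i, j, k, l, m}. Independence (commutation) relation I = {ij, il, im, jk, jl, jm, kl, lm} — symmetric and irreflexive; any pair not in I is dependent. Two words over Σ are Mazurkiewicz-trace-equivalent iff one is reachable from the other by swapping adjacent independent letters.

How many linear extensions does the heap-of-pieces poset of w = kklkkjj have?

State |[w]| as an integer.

0(k) covers ∅
1(k) covers 0:k
2(l) covers ∅
3(k) covers 1:k
4(k) covers 3:k
5(j) covers ∅
6(j) covers 5:j
floor of heap: 0:k, 2:l, 5:j
completions by unplaced set U, small U first (add the entries for U minus each lowest piece of U):
  |U|=1: {2}:1  {4}:1  {6}:1
  |U|=2: {2,4}:2  {2,6}:2  {3,4}:1  {4,6}:2  {5,6}:1
  |U|=3: {1,3,4}:1  {2,3,4}:3  {2,4,6}:6  {2,5,6}:3  {3,4,6}:3  {4,5,6}:3
  |U|=4: {0,1,3,4}:1  {1,2,3,4}:4  {1,3,4,6}:4  {2,3,4,6}:12  {2,4,5,6}:12  {3,4,5,6}:6
  |U|=5: {0,1,2,3,4}:5  {0,1,3,4,6}:5  {1,2,3,4,6}:20  {1,3,4,5,6}:10  {2,3,4,5,6}:30
  start at 0(k): 60
  start at 2(l): 15
  start at 5(j): 30
sum over floor = 105

105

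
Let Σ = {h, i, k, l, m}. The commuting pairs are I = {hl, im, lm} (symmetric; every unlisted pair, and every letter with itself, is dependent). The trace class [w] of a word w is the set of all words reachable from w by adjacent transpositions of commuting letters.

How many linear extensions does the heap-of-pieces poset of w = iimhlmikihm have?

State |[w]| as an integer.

17

0(i) covers ∅
1(i) covers 0:i
2(m) covers ∅
3(h) covers 1:i, 2:m
4(l) covers 1:i
5(m) covers 3:h
6(i) covers 3:h, 4:l
7(k) covers 5:m, 6:i
8(i) covers 7:k
9(h) covers 8:i
10(m) covers 9:h
floor of heap: 0:i, 2:m
completions by unplaced set U, small U first (add the entries for U minus each lowest piece of U):
  |U|=1: {10}:1
  |U|=2: {9,10}:1
  |U|=3: {8,9,10}:1
  |U|=4: {7,8,9,10}:1
  |U|=5: {5,7,8,9,10}:1  {6,7,8,9,10}:1
  |U|=6: {4,6,7,8,9,10}:1  {5,6,7,8,9,10}:2
  |U|=7: {3,5,6,7,8,9,10}:2  {4,5,6,7,8,9,10}:3
  |U|=8: {2,3,5,6,7,8,9,10}:2  {3,4,5,6,7,8,9,10}:5
  |U|=9: {1,3,4,5,6,7,8,9,10}:5  {2,3,4,5,6,7,8,9,10}:7
  start at 0(i): 12
  start at 2(m): 5
sum over floor = 17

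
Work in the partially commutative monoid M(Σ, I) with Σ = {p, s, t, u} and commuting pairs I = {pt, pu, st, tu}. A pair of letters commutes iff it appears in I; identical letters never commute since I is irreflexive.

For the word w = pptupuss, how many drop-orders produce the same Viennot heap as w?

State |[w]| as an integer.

#0=p has no predecessor
#1=p depends on [0:p]
#2=t has no predecessor
#3=u has no predecessor
#4=p depends on [1:p]
#5=u depends on [3:u]
#6=s depends on [4:p, 5:u]
#7=s depends on [6:s]
sources: [0:p, 2:t, 3:u]
N(rest) = Σ N(rest − s) over sources s of rest; N(one piece) = 1:
  size 1 → [2]=1  [7]=1
  size 2 → [2,7]=2  [6,7]=1
  size 3 → [2,6,7]=3  [4,6,7]=1  [5,6,7]=1
  size 4 → [1,4,6,7]=1  [2,4,6,7]=4  [2,5,6,7]=4  [3,5,6,7]=1  [4,5,6,7]=2
  size 5 → [0,1,4,6,7]=1  [1,2,4,6,7]=5  [1,4,5,6,7]=3  [2,3,5,6,7]=5  [2,4,5,6,7]=10  [3,4,5,6,7]=3
  size 6 → [0,1,2,4,6,7]=6  [0,1,4,5,6,7]=4  [1,2,4,5,6,7]=18  [1,3,4,5,6,7]=6  [2,3,4,5,6,7]=18
  first=0(p) contributes 42
  first=2(t) contributes 10
  first=3(u) contributes 28
|[w]| = 80

80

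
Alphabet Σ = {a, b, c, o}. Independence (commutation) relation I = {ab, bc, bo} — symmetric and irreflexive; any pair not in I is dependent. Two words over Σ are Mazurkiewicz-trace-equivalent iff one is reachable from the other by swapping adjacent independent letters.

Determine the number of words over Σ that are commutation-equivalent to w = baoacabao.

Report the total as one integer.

piece 0:b — minimal
piece 1:a — minimal
piece 2:o rests on {1:a}
piece 3:a rests on {2:o}
piece 4:c rests on {3:a}
piece 5:a rests on {4:c}
piece 6:b rests on {0:b}
piece 7:a rests on {5:a}
piece 8:o rests on {7:a}
minimal pieces: {0:b, 1:a}
ways to finish when only these pieces remain (= sum over removing one remaining piece with nothing left below it):
  1 left: {6}→1  {8}→1
  2 left: {0,6}→1  {6,8}→2  {7,8}→1
  3 left: {0,6,8}→3  {5,7,8}→1  {6,7,8}→3
  4 left: {0,6,7,8}→6  {4,5,7,8}→1  {5,6,7,8}→4
  5 left: {0,5,6,7,8}→10  {3,4,5,7,8}→1  {4,5,6,7,8}→5
  6 left: {0,4,5,6,7,8}→15  {2,3,4,5,7,8}→1  {3,4,5,6,7,8}→6
  7 left: {0,3,4,5,6,7,8}→21  {1,2,3,4,5,7,8}→1  {2,3,4,5,6,7,8}→7
  placing 0:b first → 8 extensions
  placing 1:a first → 28 extensions
total linear extensions = 36

36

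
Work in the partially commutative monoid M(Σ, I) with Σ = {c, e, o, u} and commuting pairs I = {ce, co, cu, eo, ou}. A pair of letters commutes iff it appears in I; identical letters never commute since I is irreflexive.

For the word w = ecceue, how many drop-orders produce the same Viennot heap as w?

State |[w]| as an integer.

piece 0:e — minimal
piece 1:c — minimal
piece 2:c rests on {1:c}
piece 3:e rests on {0:e}
piece 4:u rests on {3:e}
piece 5:e rests on {4:u}
minimal pieces: {0:e, 1:c}
ways to finish when only these pieces remain (= sum over removing one remaining piece with nothing left below it):
  1 left: {2}→1  {5}→1
  2 left: {1,2}→1  {2,5}→2  {4,5}→1
  3 left: {1,2,5}→3  {2,4,5}→3  {3,4,5}→1
  4 left: {0,3,4,5}→1  {1,2,4,5}→6  {2,3,4,5}→4
  placing 0:e first → 10 extensions
  placing 1:c first → 5 extensions
total linear extensions = 15

15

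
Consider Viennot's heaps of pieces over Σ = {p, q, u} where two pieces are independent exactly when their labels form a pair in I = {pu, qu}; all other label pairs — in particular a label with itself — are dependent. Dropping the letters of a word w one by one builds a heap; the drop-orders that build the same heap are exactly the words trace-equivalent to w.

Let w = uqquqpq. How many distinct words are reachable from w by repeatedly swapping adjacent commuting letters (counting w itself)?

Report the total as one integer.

21

drop 0:u onto floor
drop 1:q onto floor
drop 2:q onto {1:q}
drop 3:u onto {0:u}
drop 4:q onto {2:q}
drop 5:p onto {4:q}
drop 6:q onto {5:p}
ground layer = {0:u, 1:q}
drop-orders for the pieces not yet dropped (sum over which currently-grounded one goes next):
  1 to go: {3} 1  {6} 1
  2 to go: {0,3} 1  {3,6} 2  {5,6} 1
  3 to go: {0,3,6} 3  {3,5,6} 3  {4,5,6} 1
  4 to go: {0,3,5,6} 6  {2,4,5,6} 1  {3,4,5,6} 4
  5 to go: {0,3,4,5,6} 10  {1,2,4,5,6} 1  {2,3,4,5,6} 5
  if 0:u drops first: 6 orders
  if 1:q drops first: 15 orders
heap linearizations: 21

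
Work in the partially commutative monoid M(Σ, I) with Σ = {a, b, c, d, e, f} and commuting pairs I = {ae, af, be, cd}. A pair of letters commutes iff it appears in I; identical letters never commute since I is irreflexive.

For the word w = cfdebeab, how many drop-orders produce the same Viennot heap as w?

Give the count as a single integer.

10

drop 0:c onto floor
drop 1:f onto {0:c}
drop 2:d onto {1:f}
drop 3:e onto {2:d}
drop 4:b onto {2:d}
drop 5:e onto {3:e}
drop 6:a onto {4:b}
drop 7:b onto {6:a}
ground layer = {0:c}
drop-orders for the pieces not yet dropped (sum over which currently-grounded one goes next):
  1 to go: {5} 1  {7} 1
  2 to go: {3,5} 1  {5,7} 2  {6,7} 1
  3 to go: {3,5,7} 3  {4,6,7} 1  {5,6,7} 3
  4 to go: {3,5,6,7} 6  {4,5,6,7} 4
  5 to go: {3,4,5,6,7} 10
  6 to go: {2,3,4,5,6,7} 10
  if 0:c drops first: 10 orders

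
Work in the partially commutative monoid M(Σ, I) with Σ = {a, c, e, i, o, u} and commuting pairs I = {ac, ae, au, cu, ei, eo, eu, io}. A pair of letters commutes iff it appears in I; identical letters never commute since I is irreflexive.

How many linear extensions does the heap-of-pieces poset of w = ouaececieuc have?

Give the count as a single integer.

0(o) covers ∅
1(u) covers 0:o
2(a) covers 0:o
3(e) covers ∅
4(c) covers 0:o, 3:e
5(e) covers 4:c
6(c) covers 5:e
7(i) covers 1:u, 2:a, 6:c
8(e) covers 6:c
9(u) covers 7:i
10(c) covers 7:i, 8:e
floor of heap: 0:o, 3:e
completions by unplaced set U, small U first (add the entries for U minus each lowest piece of U):
  |U|=1: {9}:1  {10}:1
  |U|=2: {8,10}:1  {9,10}:2
  |U|=3: {7,9,10}:2  {8,9,10}:3
  |U|=4: {1,7,9,10}:2  {2,7,9,10}:2  {7,8,9,10}:5
  |U|=5: {1,2,7,9,10}:4  {1,7,8,9,10}:7  {2,7,8,9,10}:7  {6,7,8,9,10}:5
  |U|=6: {1,2,7,8,9,10}:18  {1,6,7,8,9,10}:12  {2,6,7,8,9,10}:12  {5,6,7,8,9,10}:5
  |U|=7: {1,2,6,7,8,9,10}:42  {1,5,6,7,8,9,10}:17  {2,5,6,7,8,9,10}:17  {4,5,6,7,8,9,10}:5
  |U|=8: {1,2,5,6,7,8,9,10}:76  {1,4,5,6,7,8,9,10}:22  {2,4,5,6,7,8,9,10}:22  {3,4,5,6,7,8,9,10}:5
  |U|=9: {1,2,4,5,6,7,8,9,10}:120  {1,3,4,5,6,7,8,9,10}:27  {2,3,4,5,6,7,8,9,10}:27
  start at 0(o): 174
  start at 3(e): 120
sum over floor = 294

294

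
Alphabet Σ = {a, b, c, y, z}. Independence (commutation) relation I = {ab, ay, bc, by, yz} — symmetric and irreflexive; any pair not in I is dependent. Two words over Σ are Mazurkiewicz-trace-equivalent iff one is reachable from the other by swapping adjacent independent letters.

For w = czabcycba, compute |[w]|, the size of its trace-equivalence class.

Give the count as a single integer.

piece 0:c — minimal
piece 1:z rests on {0:c}
piece 2:a rests on {1:z}
piece 3:b rests on {1:z}
piece 4:c rests on {2:a}
piece 5:y rests on {4:c}
piece 6:c rests on {5:y}
piece 7:b rests on {3:b}
piece 8:a rests on {6:c}
minimal pieces: {0:c}
ways to finish when only these pieces remain (= sum over removing one remaining piece with nothing left below it):
  1 left: {7}→1  {8}→1
  2 left: {3,7}→1  {6,8}→1  {7,8}→2
  3 left: {3,7,8}→3  {5,6,8}→1  {6,7,8}→3
  4 left: {3,6,7,8}→6  {4,5,6,8}→1  {5,6,7,8}→4
  5 left: {2,4,5,6,8}→1  {3,5,6,7,8}→10  {4,5,6,7,8}→5
  6 left: {2,4,5,6,7,8}→6  {3,4,5,6,7,8}→15
  7 left: {2,3,4,5,6,7,8}→21
  placing 0:c first → 21 extensions

21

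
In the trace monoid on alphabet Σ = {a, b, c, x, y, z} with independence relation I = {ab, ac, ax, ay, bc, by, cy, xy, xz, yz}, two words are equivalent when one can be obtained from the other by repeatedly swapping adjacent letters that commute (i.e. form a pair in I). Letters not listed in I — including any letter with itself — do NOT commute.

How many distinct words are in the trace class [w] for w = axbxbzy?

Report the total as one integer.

35

#0=a has no predecessor
#1=x has no predecessor
#2=b depends on [1:x]
#3=x depends on [2:b]
#4=b depends on [3:x]
#5=z depends on [0:a, 4:b]
#6=y has no predecessor
sources: [0:a, 1:x, 6:y]
N(rest) = Σ N(rest − s) over sources s of rest; N(one piece) = 1:
  size 1 → [5]=1  [6]=1
  size 2 → [0,5]=1  [4,5]=1  [5,6]=2
  size 3 → [0,4,5]=2  [0,5,6]=3  [3,4,5]=1  [4,5,6]=3
  size 4 → [0,3,4,5]=3  [0,4,5,6]=8  [2,3,4,5]=1  [3,4,5,6]=4
  size 5 → [0,2,3,4,5]=4  [0,3,4,5,6]=15  [1,2,3,4,5]=1  [2,3,4,5,6]=5
  first=0(a) contributes 6
  first=1(x) contributes 24
  first=6(y) contributes 5
|[w]| = 35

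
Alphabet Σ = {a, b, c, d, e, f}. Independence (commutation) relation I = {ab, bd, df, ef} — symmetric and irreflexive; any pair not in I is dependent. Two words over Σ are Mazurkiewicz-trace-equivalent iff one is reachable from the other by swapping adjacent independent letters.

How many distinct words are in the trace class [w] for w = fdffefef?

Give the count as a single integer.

56

piece 0:f — minimal
piece 1:d — minimal
piece 2:f rests on {0:f}
piece 3:f rests on {2:f}
piece 4:e rests on {1:d}
piece 5:f rests on {3:f}
piece 6:e rests on {4:e}
piece 7:f rests on {5:f}
minimal pieces: {0:f, 1:d}
ways to finish when only these pieces remain (= sum over removing one remaining piece with nothing left below it):
  1 left: {6}→1  {7}→1
  2 left: {4,6}→1  {5,7}→1  {6,7}→2
  3 left: {1,4,6}→1  {3,5,7}→1  {4,6,7}→3  {5,6,7}→3
  4 left: {1,4,6,7}→4  {2,3,5,7}→1  {3,5,6,7}→4  {4,5,6,7}→6
  5 left: {0,2,3,5,7}→1  {1,4,5,6,7}→10  {2,3,5,6,7}→5  {3,4,5,6,7}→10
  6 left: {0,2,3,5,6,7}→6  {1,3,4,5,6,7}→20  {2,3,4,5,6,7}→15
  placing 0:f first → 35 extensions
  placing 1:d first → 21 extensions
total linear extensions = 56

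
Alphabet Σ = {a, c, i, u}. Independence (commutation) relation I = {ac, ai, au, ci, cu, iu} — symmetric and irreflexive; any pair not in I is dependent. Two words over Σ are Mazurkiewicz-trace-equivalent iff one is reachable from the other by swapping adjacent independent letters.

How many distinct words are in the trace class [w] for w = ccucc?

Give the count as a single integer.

drop 0:c onto floor
drop 1:c onto {0:c}
drop 2:u onto floor
drop 3:c onto {1:c}
drop 4:c onto {3:c}
ground layer = {0:c, 2:u}
drop-orders for the pieces not yet dropped (sum over which currently-grounded one goes next):
  1 to go: {2} 1  {4} 1
  2 to go: {2,4} 2  {3,4} 1
  3 to go: {1,3,4} 1  {2,3,4} 3
  if 0:c drops first: 4 orders
  if 2:u drops first: 1 orders
heap linearizations: 5

5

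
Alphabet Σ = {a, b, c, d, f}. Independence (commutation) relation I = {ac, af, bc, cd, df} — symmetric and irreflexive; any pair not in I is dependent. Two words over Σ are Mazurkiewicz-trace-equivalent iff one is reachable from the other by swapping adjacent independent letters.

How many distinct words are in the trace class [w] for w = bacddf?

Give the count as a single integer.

#0=b has no predecessor
#1=a depends on [0:b]
#2=c has no predecessor
#3=d depends on [1:a]
#4=d depends on [3:d]
#5=f depends on [0:b, 2:c]
sources: [0:b, 2:c]
N(rest) = Σ N(rest − s) over sources s of rest; N(one piece) = 1:
  size 1 → [4]=1  [5]=1
  size 2 → [2,5]=1  [3,4]=1  [4,5]=2
  size 3 → [1,3,4]=1  [2,4,5]=3  [3,4,5]=3
  size 4 → [1,3,4,5]=4  [2,3,4,5]=6
  first=0(b) contributes 10
  first=2(c) contributes 4
|[w]| = 14

14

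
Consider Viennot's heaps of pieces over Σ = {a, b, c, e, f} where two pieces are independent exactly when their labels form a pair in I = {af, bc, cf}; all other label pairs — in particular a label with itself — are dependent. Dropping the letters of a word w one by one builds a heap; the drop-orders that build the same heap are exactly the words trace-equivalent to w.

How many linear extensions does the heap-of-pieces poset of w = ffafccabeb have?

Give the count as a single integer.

35

drop 0:f onto floor
drop 1:f onto {0:f}
drop 2:a onto floor
drop 3:f onto {1:f}
drop 4:c onto {2:a}
drop 5:c onto {4:c}
drop 6:a onto {5:c}
drop 7:b onto {3:f, 6:a}
drop 8:e onto {7:b}
drop 9:b onto {8:e}
ground layer = {0:f, 2:a}
drop-orders for the pieces not yet dropped (sum over which currently-grounded one goes next):
  1 to go: {9} 1
  2 to go: {8,9} 1
  3 to go: {7,8,9} 1
  4 to go: {3,7,8,9} 1  {6,7,8,9} 1
  5 to go: {1,3,7,8,9} 1  {3,6,7,8,9} 2  {5,6,7,8,9} 1
  6 to go: {0,1,3,7,8,9} 1  {1,3,6,7,8,9} 3  {3,5,6,7,8,9} 3  {4,5,6,7,8,9} 1
  7 to go: {0,1,3,6,7,8,9} 4  {1,3,5,6,7,8,9} 6  {2,4,5,6,7,8,9} 1  {3,4,5,6,7,8,9} 4
  8 to go: {0,1,3,5,6,7,8,9} 10  {1,3,4,5,6,7,8,9} 10  {2,3,4,5,6,7,8,9} 5
  if 0:f drops first: 15 orders
  if 2:a drops first: 20 orders
heap linearizations: 35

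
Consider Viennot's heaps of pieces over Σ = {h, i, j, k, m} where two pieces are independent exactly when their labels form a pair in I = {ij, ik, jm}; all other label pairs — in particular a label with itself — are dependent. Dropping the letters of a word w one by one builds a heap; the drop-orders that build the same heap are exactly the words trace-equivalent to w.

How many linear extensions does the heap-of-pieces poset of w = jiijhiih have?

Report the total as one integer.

6

#0=j has no predecessor
#1=i has no predecessor
#2=i depends on [1:i]
#3=j depends on [0:j]
#4=h depends on [2:i, 3:j]
#5=i depends on [4:h]
#6=i depends on [5:i]
#7=h depends on [6:i]
sources: [0:j, 1:i]
N(rest) = Σ N(rest − s) over sources s of rest; N(one piece) = 1:
  size 1 → [7]=1
  size 2 → [6,7]=1
  size 3 → [5,6,7]=1
  size 4 → [4,5,6,7]=1
  size 5 → [2,4,5,6,7]=1  [3,4,5,6,7]=1
  size 6 → [0,3,4,5,6,7]=1  [1,2,4,5,6,7]=1  [2,3,4,5,6,7]=2
  first=0(j) contributes 3
  first=1(i) contributes 3
|[w]| = 6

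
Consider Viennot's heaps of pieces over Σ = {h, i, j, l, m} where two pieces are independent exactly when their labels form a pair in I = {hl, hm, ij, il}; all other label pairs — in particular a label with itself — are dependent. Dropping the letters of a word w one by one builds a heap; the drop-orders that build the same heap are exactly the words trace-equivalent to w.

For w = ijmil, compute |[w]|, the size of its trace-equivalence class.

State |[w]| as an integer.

4

drop 0:i onto floor
drop 1:j onto floor
drop 2:m onto {0:i, 1:j}
drop 3:i onto {2:m}
drop 4:l onto {2:m}
ground layer = {0:i, 1:j}
drop-orders for the pieces not yet dropped (sum over which currently-grounded one goes next):
  1 to go: {3} 1  {4} 1
  2 to go: {3,4} 2
  3 to go: {2,3,4} 2
  if 0:i drops first: 2 orders
  if 1:j drops first: 2 orders
heap linearizations: 4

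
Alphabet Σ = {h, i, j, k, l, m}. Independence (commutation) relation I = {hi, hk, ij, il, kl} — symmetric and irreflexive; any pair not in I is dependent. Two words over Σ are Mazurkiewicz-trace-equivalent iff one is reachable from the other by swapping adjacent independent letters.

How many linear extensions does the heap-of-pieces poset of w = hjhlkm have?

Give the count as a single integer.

piece 0:h — minimal
piece 1:j rests on {0:h}
piece 2:h rests on {1:j}
piece 3:l rests on {2:h}
piece 4:k rests on {1:j}
piece 5:m rests on {3:l, 4:k}
minimal pieces: {0:h}
ways to finish when only these pieces remain (= sum over removing one remaining piece with nothing left below it):
  1 left: {5}→1
  2 left: {3,5}→1  {4,5}→1
  3 left: {2,3,5}→1  {3,4,5}→2
  4 left: {2,3,4,5}→3
  placing 0:h first → 3 extensions

3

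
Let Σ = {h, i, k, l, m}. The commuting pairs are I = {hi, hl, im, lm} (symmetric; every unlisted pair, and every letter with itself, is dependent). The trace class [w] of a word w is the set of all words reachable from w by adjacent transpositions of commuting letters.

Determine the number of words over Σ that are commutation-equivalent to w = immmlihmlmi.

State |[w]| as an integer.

462

drop 0:i onto floor
drop 1:m onto floor
drop 2:m onto {1:m}
drop 3:m onto {2:m}
drop 4:l onto {0:i}
drop 5:i onto {4:l}
drop 6:h onto {3:m}
drop 7:m onto {6:h}
drop 8:l onto {5:i}
drop 9:m onto {7:m}
drop 10:i onto {8:l}
ground layer = {0:i, 1:m}
drop-orders for the pieces not yet dropped (sum over which currently-grounded one goes next):
  1 to go: {9} 1  {10} 1
  2 to go: {7,9} 1  {8,10} 1  {9,10} 2
  3 to go: {5,8,10} 1  {6,7,9} 1  {7,9,10} 3  {8,9,10} 3
  4 to go: {3,6,7,9} 1  {4,5,8,10} 1  {5,8,9,10} 4  {6,7,9,10} 4  {7,8,9,10} 6
  5 to go: {0,4,5,8,10} 1  {2,3,6,7,9} 1  {3,6,7,9,10} 5  {4,5,8,9,10} 5  {5,7,8,9,10} 10  {6,7,8,9,10} 10
  6 to go: {0,4,5,8,9,10} 6  {1,2,3,6,7,9} 1  {2,3,6,7,9,10} 6  {3,6,7,8,9,10} 15  {4,5,7,8,9,10} 15  {5,6,7,8,9,10} 20
  7 to go: {0,4,5,7,8,9,10} 21  {1,2,3,6,7,9,10} 7  {2,3,6,7,8,9,10} 21  {3,5,6,7,8,9,10} 35  {4,5,6,7,8,9,10} 35
  8 to go: {0,4,5,6,7,8,9,10} 56  {1,2,3,6,7,8,9,10} 28  {2,3,5,6,7,8,9,10} 56  {3,4,5,6,7,8,9,10} 70
  9 to go: {0,3,4,5,6,7,8,9,10} 126  {1,2,3,5,6,7,8,9,10} 84  {2,3,4,5,6,7,8,9,10} 126
  if 0:i drops first: 210 orders
  if 1:m drops first: 252 orders
heap linearizations: 462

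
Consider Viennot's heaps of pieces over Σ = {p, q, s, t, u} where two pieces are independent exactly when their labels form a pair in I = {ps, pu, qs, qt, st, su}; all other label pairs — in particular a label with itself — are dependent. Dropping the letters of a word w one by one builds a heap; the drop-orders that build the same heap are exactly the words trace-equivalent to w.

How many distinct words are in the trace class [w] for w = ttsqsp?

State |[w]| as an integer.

drop 0:t onto floor
drop 1:t onto {0:t}
drop 2:s onto floor
drop 3:q onto floor
drop 4:s onto {2:s}
drop 5:p onto {1:t, 3:q}
ground layer = {0:t, 2:s, 3:q}
drop-orders for the pieces not yet dropped (sum over which currently-grounded one goes next):
  1 to go: {4} 1  {5} 1
  2 to go: {1,5} 1  {2,4} 1  {3,5} 1  {4,5} 2
  3 to go: {0,1,5} 1  {1,3,5} 2  {1,4,5} 3  {2,4,5} 3  {3,4,5} 3
  4 to go: {0,1,3,5} 3  {0,1,4,5} 4  {1,2,4,5} 6  {1,3,4,5} 8  {2,3,4,5} 6
  if 0:t drops first: 20 orders
  if 2:s drops first: 15 orders
  if 3:q drops first: 10 orders
heap linearizations: 45

45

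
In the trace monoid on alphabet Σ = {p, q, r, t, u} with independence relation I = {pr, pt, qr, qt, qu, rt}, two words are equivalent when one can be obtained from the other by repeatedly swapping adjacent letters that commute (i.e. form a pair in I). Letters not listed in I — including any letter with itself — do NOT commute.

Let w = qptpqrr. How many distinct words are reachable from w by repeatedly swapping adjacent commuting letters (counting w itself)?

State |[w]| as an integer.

drop 0:q onto floor
drop 1:p onto {0:q}
drop 2:t onto floor
drop 3:p onto {1:p}
drop 4:q onto {3:p}
drop 5:r onto floor
drop 6:r onto {5:r}
ground layer = {0:q, 2:t, 5:r}
drop-orders for the pieces not yet dropped (sum over which currently-grounded one goes next):
  1 to go: {2} 1  {4} 1  {6} 1
  2 to go: {2,4} 2  {2,6} 2  {3,4} 1  {4,6} 2  {5,6} 1
  3 to go: {1,3,4} 1  {2,3,4} 3  {2,4,6} 6  {2,5,6} 3  {3,4,6} 3  {4,5,6} 3
  4 to go: {0,1,3,4} 1  {1,2,3,4} 4  {1,3,4,6} 4  {2,3,4,6} 12  {2,4,5,6} 12  {3,4,5,6} 6
  5 to go: {0,1,2,3,4} 5  {0,1,3,4,6} 5  {1,2,3,4,6} 20  {1,3,4,5,6} 10  {2,3,4,5,6} 30
  if 0:q drops first: 60 orders
  if 2:t drops first: 15 orders
  if 5:r drops first: 30 orders
heap linearizations: 105

105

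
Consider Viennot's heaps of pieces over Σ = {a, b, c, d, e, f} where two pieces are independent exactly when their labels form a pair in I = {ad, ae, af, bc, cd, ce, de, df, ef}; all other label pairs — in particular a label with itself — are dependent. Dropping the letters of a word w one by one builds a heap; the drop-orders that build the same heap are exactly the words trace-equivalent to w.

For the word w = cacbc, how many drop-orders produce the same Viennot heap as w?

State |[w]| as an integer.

piece 0:c — minimal
piece 1:a rests on {0:c}
piece 2:c rests on {1:a}
piece 3:b rests on {1:a}
piece 4:c rests on {2:c}
minimal pieces: {0:c}
ways to finish when only these pieces remain (= sum over removing one remaining piece with nothing left below it):
  1 left: {3}→1  {4}→1
  2 left: {2,4}→1  {3,4}→2
  3 left: {2,3,4}→3
  placing 0:c first → 3 extensions

3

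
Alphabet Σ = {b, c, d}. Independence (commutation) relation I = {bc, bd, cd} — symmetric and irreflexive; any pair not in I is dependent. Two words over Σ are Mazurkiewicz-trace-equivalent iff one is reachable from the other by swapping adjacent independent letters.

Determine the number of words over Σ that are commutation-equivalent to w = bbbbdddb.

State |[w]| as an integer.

56

#0=b has no predecessor
#1=b depends on [0:b]
#2=b depends on [1:b]
#3=b depends on [2:b]
#4=d has no predecessor
#5=d depends on [4:d]
#6=d depends on [5:d]
#7=b depends on [3:b]
sources: [0:b, 4:d]
N(rest) = Σ N(rest − s) over sources s of rest; N(one piece) = 1:
  size 1 → [6]=1  [7]=1
  size 2 → [3,7]=1  [5,6]=1  [6,7]=2
  size 3 → [2,3,7]=1  [3,6,7]=3  [4,5,6]=1  [5,6,7]=3
  size 4 → [1,2,3,7]=1  [2,3,6,7]=4  [3,5,6,7]=6  [4,5,6,7]=4
  size 5 → [0,1,2,3,7]=1  [1,2,3,6,7]=5  [2,3,5,6,7]=10  [3,4,5,6,7]=10
  size 6 → [0,1,2,3,6,7]=6  [1,2,3,5,6,7]=15  [2,3,4,5,6,7]=20
  first=0(b) contributes 35
  first=4(d) contributes 21
|[w]| = 56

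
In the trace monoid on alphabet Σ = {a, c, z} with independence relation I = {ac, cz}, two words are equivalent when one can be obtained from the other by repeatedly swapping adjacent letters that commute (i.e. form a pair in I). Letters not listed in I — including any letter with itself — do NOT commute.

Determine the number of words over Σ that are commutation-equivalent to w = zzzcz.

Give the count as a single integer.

piece 0:z — minimal
piece 1:z rests on {0:z}
piece 2:z rests on {1:z}
piece 3:c — minimal
piece 4:z rests on {2:z}
minimal pieces: {0:z, 3:c}
ways to finish when only these pieces remain (= sum over removing one remaining piece with nothing left below it):
  1 left: {3}→1  {4}→1
  2 left: {2,4}→1  {3,4}→2
  3 left: {1,2,4}→1  {2,3,4}→3
  placing 0:z first → 4 extensions
  placing 3:c first → 1 extensions
total linear extensions = 5

5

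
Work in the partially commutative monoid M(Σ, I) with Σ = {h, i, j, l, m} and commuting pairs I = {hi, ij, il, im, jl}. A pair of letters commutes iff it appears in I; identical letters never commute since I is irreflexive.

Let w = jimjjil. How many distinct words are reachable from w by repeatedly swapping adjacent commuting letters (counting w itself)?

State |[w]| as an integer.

63

#0=j has no predecessor
#1=i has no predecessor
#2=m depends on [0:j]
#3=j depends on [2:m]
#4=j depends on [3:j]
#5=i depends on [1:i]
#6=l depends on [2:m]
sources: [0:j, 1:i]
N(rest) = Σ N(rest − s) over sources s of rest; N(one piece) = 1:
  size 1 → [4]=1  [5]=1  [6]=1
  size 2 → [1,5]=1  [3,4]=1  [4,5]=2  [4,6]=2  [5,6]=2
  size 3 → [1,4,5]=3  [1,5,6]=3  [3,4,5]=3  [3,4,6]=3  [4,5,6]=6
  size 4 → [1,3,4,5]=6  [1,4,5,6]=12  [2,3,4,6]=3  [3,4,5,6]=12
  size 5 → [0,2,3,4,6]=3  [1,3,4,5,6]=30  [2,3,4,5,6]=15
  first=0(j) contributes 45
  first=1(i) contributes 18
|[w]| = 63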